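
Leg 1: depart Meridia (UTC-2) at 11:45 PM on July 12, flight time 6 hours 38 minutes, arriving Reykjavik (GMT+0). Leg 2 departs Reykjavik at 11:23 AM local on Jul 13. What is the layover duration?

Convert departure to UTC: 11:45 PM + 2:00 = 1:45 AM UTC on Jul 13.
Add 6 hours 38 minutes flight time → 8:23 AM UTC.
Reykjavik is UTC+0, so local arrival is the same: 8:23 AM on Jul 13.
Layover = 11:23 AM − 8:23 AM = 3 hours.

3 hours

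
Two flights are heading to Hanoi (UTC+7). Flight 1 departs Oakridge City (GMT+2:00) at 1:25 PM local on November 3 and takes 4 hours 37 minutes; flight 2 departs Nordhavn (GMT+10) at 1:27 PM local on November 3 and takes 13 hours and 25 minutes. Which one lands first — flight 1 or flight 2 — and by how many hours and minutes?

the first, by 50 minutes

Flight 1 in UTC: 1:25 PM − 2:00 = 11:25 AM on Nov 3.
+4 hours 37 minutes → arrive 4:02 PM UTC on Nov 3.
Flight 2 in UTC: 1:27 PM − 10:00 = 3:27 AM on Nov 3.
+13 hours 25 minutes → arrive 4:52 PM UTC on Nov 3.
Flight 1 lands earlier by 50 minutes.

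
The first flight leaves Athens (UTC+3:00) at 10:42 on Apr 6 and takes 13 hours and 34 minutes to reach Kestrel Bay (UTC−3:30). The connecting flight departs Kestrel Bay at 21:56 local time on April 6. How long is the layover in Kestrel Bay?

Convert departure to UTC: 10:42 − 3:00 = 07:42 UTC on Apr 6.
Add 13 hours and 34 minutes flight time → 21:16 UTC.
Kestrel Bay is UTC−3:30, so local arrival = 21:16 − 3:30 = 17:46 on Apr 6.
Layover = 21:56 − 17:46 = 4 hours 10 minutes.

4 hours 10 minutes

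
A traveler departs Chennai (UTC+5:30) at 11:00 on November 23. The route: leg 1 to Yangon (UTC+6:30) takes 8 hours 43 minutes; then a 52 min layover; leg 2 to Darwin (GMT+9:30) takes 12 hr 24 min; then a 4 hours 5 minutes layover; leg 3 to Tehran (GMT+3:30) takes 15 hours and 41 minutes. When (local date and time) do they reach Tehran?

02:45 on November 25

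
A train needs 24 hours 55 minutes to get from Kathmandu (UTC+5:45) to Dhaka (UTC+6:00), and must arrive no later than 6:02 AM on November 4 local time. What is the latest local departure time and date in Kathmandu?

4:52 AM on November 3

Target arrival in UTC: 6:02 AM − 6:00 = 12:02 AM on Nov 4.
Subtract 24 hours 55 minutes → departure 11:07 PM UTC on Nov 2.
Kathmandu is UTC+5:45: 11:07 PM + 5:45 = 4:52 AM on Nov 3.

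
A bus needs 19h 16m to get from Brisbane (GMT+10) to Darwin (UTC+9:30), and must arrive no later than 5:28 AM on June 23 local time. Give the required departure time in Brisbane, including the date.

10:42 AM on Jun 22

Target arrival in UTC: 5:28 AM − 9:30 = 7:58 PM on Jun 22.
Subtract 19 hours and 16 minutes → departure 12:42 AM UTC on Jun 22.
Brisbane is UTC+10:00: 12:42 AM + 10:00 = 10:42 AM on Jun 22.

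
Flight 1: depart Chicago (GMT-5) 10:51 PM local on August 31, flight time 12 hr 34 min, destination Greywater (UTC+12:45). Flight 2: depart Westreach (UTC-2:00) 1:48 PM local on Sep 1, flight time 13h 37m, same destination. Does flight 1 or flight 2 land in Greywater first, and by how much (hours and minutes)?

Flight 1 in UTC: 10:51 PM + 5:00 = 3:51 AM on Sep 1.
+12 hours and 34 minutes → arrive 4:25 PM UTC on Sep 1.
Flight 2 in UTC: 1:48 PM + 2:00 = 3:48 PM on Sep 1.
+13 hours 37 minutes → arrive 5:25 AM UTC on Sep 2.
Flight 1 lands earlier by 13 hours.

the first, by 13 hours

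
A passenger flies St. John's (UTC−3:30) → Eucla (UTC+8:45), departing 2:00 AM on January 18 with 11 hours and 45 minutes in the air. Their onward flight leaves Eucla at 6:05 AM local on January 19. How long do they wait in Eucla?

Convert departure to UTC: 2:00 AM + 3:30 = 5:30 AM UTC on Jan 18.
Add 11 hours and 45 minutes flight time → 5:15 PM UTC.
Eucla is UTC+8:45, so local arrival = 5:15 PM + 8:45 = 2:00 AM on Jan 19.
Layover = 6:05 AM − 2:00 AM = 4 hours 5 minutes.

4 hours 5 minutes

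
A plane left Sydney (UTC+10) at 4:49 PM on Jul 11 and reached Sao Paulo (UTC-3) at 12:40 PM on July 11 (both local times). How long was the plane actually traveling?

8 hours 51 minutes

Departure in UTC: 4:49 PM − 10:00 = 6:49 AM on Jul 11.
Arrival in UTC: 12:40 PM + 3:00 = 3:40 PM on Jul 11.
Elapsed = 3:40 PM − 6:49 AM = 8 hours 51 minutes.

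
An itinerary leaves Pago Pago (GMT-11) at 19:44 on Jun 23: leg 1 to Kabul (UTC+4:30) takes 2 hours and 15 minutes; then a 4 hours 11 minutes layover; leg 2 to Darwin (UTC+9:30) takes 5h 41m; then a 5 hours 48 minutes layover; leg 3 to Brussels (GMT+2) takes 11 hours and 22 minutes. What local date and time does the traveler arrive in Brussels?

Convert departure to UTC: 19:44 + 11:00 = 06:44 UTC on Jun 24.
Add 2 hours 15 minutes leg 1 → 08:59 UTC.
Add 4 hours and 11 minutes layover in Kabul → 13:10 UTC.
Add 5 hours and 41 minutes leg 2 → 18:51 UTC.
Add 5 hours and 48 minutes layover in Darwin → 00:39 UTC (Jun 25).
Add 11 hours and 22 minutes leg 3 → 12:01 UTC.
Brussels is UTC+2:00, so local arrival = 12:01 + 2:00 = 14:01 on Jun 25.

14:01 on June 25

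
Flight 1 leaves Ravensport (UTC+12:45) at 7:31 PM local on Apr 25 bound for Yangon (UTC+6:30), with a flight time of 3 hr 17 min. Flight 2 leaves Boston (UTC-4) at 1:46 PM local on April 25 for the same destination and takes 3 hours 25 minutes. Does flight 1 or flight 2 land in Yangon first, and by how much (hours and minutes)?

Flight 1 in UTC: 7:31 PM − 12:45 = 6:46 AM on Apr 25.
+3 hours 17 minutes → arrive 10:03 AM UTC on Apr 25.
Flight 2 in UTC: 1:46 PM + 4:00 = 5:46 PM on Apr 25.
+3 hours and 25 minutes → arrive 9:11 PM UTC on Apr 25.
Flight 1 lands earlier by 11 hours 8 minutes.

the first, by 11 hours 8 minutes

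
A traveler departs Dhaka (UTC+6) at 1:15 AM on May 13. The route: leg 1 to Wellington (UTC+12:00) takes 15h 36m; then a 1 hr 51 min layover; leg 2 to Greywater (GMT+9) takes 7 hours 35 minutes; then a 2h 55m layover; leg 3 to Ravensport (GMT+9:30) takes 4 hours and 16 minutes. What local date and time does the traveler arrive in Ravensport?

12:58 PM on May 14

Convert departure to UTC: 1:15 AM − 6:00 = 7:15 PM UTC on May 12.
Add 15 hours and 36 minutes leg 1 → 10:51 AM UTC (May 13).
Add 1 hour 51 minutes layover in Wellington → 12:42 PM UTC.
Add 7 hours 35 minutes leg 2 → 8:17 PM UTC.
Add 2 hours and 55 minutes layover in Greywater → 11:12 PM UTC.
Add 4 hours and 16 minutes leg 3 → 3:28 AM UTC (May 14).
Ravensport is UTC+9:30, so local arrival = 3:28 AM + 9:30 = 12:58 PM on May 14.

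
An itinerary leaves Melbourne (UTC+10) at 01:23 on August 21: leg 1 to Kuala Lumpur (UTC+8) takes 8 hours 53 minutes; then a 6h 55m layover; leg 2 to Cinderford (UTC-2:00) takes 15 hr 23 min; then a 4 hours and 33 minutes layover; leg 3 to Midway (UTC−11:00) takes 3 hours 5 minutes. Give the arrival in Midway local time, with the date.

19:12 on August 21

Convert departure to UTC: 01:23 − 10:00 = 15:23 UTC on Aug 20.
Add 8 hours and 53 minutes leg 1 → 00:16 UTC (Aug 21).
Add 6 hours 55 minutes layover in Kuala Lumpur → 07:11 UTC.
Add 15 hours and 23 minutes leg 2 → 22:34 UTC.
Add 4 hours and 33 minutes layover in Cinderford → 03:07 UTC (Aug 22).
Add 3 hours and 5 minutes leg 3 → 06:12 UTC.
Midway is UTC−11:00, so local arrival = 06:12 − 11:00 = 19:12 on Aug 21.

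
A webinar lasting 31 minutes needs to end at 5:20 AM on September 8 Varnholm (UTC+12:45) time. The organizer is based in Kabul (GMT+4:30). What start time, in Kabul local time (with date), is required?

8:34 PM on September 7

Target end time in UTC: 5:20 AM − 12:45 = 4:35 PM on Sep 7.
Subtract 31 minutes → start 4:04 PM UTC on Sep 7.
Kabul is UTC+4:30: 4:04 PM + 4:30 = 8:34 PM on Sep 7.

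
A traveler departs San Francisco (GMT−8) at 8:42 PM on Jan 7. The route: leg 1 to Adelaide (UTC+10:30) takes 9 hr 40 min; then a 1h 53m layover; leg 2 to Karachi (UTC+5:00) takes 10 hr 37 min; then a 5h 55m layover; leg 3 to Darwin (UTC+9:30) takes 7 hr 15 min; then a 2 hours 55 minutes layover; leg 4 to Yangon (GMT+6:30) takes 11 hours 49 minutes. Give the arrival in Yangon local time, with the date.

1:16 PM on Jan 10

Convert departure to UTC: 8:42 PM + 8:00 = 4:42 AM UTC on Jan 8.
Add 9 hours and 40 minutes leg 1 → 2:22 PM UTC.
Add 1 hour and 53 minutes layover in Adelaide → 4:15 PM UTC.
Add 10 hours 37 minutes leg 2 → 2:52 AM UTC (Jan 9).
Add 5 hours and 55 minutes layover in Karachi → 8:47 AM UTC.
Add 7 hours 15 minutes leg 3 → 4:02 PM UTC.
Add 2 hours 55 minutes layover in Darwin → 6:57 PM UTC.
Add 11 hours 49 minutes leg 4 → 6:46 AM UTC (Jan 10).
Yangon is UTC+6:30, so local arrival = 6:46 AM + 6:30 = 1:16 PM on Jan 10.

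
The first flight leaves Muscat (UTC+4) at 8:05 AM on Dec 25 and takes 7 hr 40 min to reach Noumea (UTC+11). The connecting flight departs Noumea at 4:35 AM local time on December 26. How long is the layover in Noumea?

Convert departure to UTC: 8:05 AM − 4:00 = 4:05 AM UTC on Dec 25.
Add 7 hours and 40 minutes flight time → 11:45 AM UTC.
Noumea is UTC+11:00, so local arrival = 11:45 AM + 11:00 = 10:45 PM on Dec 25.
Layover = 4:35 AM − 10:45 PM (+1 day) = 5 hours 50 minutes.

5 hours 50 minutes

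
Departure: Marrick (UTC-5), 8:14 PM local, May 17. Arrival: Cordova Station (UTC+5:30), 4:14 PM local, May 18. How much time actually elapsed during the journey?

Cordova Station is 10:30 ahead of Marrick.
Clock-face elapsed time (ignoring zones) is 20 hours.
Actual elapsed = 20 hours − 10:30 = 9 hours 30 minutes.

9 hours 30 minutes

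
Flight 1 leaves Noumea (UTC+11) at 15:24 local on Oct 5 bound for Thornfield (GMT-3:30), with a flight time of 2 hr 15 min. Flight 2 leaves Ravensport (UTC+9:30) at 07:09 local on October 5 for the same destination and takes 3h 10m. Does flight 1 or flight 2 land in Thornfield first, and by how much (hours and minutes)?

Flight 1 in UTC: 15:24 − 11:00 = 04:24 on Oct 5.
+2 hours 15 minutes → arrive 06:39 UTC on Oct 5.
Flight 2 in UTC: 07:09 − 9:30 = 21:39 on Oct 4.
+3 hours 10 minutes → arrive 00:49 UTC on Oct 5.
Flight 2 lands earlier by 5 hours 50 minutes.

the second, by 5 hours 50 minutes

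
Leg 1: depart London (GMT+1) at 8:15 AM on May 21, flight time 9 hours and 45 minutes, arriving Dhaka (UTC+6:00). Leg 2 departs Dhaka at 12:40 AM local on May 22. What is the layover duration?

1 hour 40 minutes

Convert departure to UTC: 8:15 AM − 1:00 = 7:15 AM UTC on May 21.
Add 9 hours and 45 minutes flight time → 5:00 PM UTC.
Dhaka is UTC+6:00, so local arrival = 5:00 PM + 6:00 = 11:00 PM on May 21.
Layover = 12:40 AM − 11:00 PM (+1 day) = 1 hour 40 minutes.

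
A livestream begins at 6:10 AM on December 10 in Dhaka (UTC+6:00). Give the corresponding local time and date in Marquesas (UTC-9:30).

In UTC: 6:10 AM − 6:00 = 12:10 AM on Dec 10.
Marquesas is UTC−9:30: 12:10 AM − 9:30 = 2:40 PM on Dec 9.

2:40 PM on Dec 9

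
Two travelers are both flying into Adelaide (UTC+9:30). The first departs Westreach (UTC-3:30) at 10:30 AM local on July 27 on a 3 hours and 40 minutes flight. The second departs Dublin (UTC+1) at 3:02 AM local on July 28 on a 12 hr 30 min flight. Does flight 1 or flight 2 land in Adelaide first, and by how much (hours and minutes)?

the first, by 20 hours 52 minutes

Flight 1 in UTC: 10:30 AM + 3:30 = 2:00 PM on Jul 27.
+3 hours 40 minutes → arrive 5:40 PM UTC on Jul 27.
Flight 2 in UTC: 3:02 AM − 1:00 = 2:02 AM on Jul 28.
+12 hours and 30 minutes → arrive 2:32 PM UTC on Jul 28.
Flight 1 lands earlier by 20 hours 52 minutes.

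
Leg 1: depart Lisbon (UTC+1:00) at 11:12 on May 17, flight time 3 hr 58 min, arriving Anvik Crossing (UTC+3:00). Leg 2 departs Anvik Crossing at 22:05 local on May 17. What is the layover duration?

Convert departure to UTC: 11:12 − 1:00 = 10:12 UTC on May 17.
Add 3 hours and 58 minutes flight time → 14:10 UTC.
Anvik Crossing is UTC+3:00, so local arrival = 14:10 + 3:00 = 17:10 on May 17.
Layover = 22:05 − 17:10 = 4 hours 55 minutes.

4 hours 55 minutes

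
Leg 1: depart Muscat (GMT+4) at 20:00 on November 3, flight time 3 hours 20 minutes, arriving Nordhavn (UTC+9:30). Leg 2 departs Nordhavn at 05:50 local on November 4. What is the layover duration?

1 hour

Convert departure to UTC: 20:00 − 4:00 = 16:00 UTC on Nov 3.
Add 3 hours 20 minutes flight time → 19:20 UTC.
Nordhavn is UTC+9:30, so local arrival = 19:20 + 9:30 = 04:50 on Nov 4.
Layover = 05:50 − 04:50 = 1 hour.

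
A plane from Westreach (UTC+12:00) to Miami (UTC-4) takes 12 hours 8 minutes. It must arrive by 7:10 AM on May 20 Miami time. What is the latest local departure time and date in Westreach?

Target arrival in UTC: 7:10 AM + 4:00 = 11:10 AM on May 20.
Subtract 12 hours 8 minutes → departure 11:02 PM UTC on May 19.
Westreach is UTC+12:00: 11:02 PM + 12:00 = 11:02 AM on May 20.

11:02 AM on May 20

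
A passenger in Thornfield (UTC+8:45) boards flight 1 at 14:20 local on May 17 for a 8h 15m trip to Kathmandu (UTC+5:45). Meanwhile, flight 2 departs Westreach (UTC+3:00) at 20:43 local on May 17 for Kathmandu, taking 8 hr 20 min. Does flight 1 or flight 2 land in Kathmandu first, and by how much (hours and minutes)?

the first, by 12 hours 13 minutes

Flight 1 in UTC: 14:20 − 8:45 = 05:35 on May 17.
+8 hours and 15 minutes → arrive 13:50 UTC on May 17.
Flight 2 in UTC: 20:43 − 3:00 = 17:43 on May 17.
+8 hours and 20 minutes → arrive 02:03 UTC on May 18.
Flight 1 lands earlier by 12 hours 13 minutes.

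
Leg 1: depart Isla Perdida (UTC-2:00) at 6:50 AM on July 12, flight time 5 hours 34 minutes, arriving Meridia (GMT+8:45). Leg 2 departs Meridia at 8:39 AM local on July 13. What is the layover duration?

Convert departure to UTC: 6:50 AM + 2:00 = 8:50 AM UTC on Jul 12.
Add 5 hours 34 minutes flight time → 2:24 PM UTC.
Meridia is UTC+8:45, so local arrival = 2:24 PM + 8:45 = 11:09 PM on Jul 12.
Layover = 8:39 AM − 11:09 PM (+1 day) = 9 hours 30 minutes.

9 hours 30 minutes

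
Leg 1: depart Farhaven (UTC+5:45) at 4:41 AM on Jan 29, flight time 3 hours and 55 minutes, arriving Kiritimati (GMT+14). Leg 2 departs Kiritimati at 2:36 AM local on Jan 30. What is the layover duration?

Convert departure to UTC: 4:41 AM − 5:45 = 10:56 PM UTC on Jan 28.
Add 3 hours and 55 minutes flight time → 2:51 AM UTC (Jan 29).
Kiritimati is UTC+14:00, so local arrival = 2:51 AM + 14:00 = 4:51 PM on Jan 29.
Layover = 2:36 AM − 4:51 PM (+1 day) = 9 hours 45 minutes.

9 hours 45 minutes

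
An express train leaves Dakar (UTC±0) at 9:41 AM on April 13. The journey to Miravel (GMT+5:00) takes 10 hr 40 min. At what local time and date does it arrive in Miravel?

Dakar is at UTC+0, so departure is already 9:41 AM UTC on Apr 13.
Add 10 hours 40 minutes travel time → 8:21 PM UTC.
Miravel is UTC+5:00, so local arrival = 8:21 PM + 5:00 = 1:21 AM on Apr 14.

1:21 AM on Apr 14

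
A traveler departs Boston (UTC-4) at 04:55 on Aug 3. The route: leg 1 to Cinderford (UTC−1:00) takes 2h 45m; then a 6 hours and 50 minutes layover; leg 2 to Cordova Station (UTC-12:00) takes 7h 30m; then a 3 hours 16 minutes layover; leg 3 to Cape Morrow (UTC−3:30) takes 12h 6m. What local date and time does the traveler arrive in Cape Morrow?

13:52 on August 4

Convert departure to UTC: 04:55 + 4:00 = 08:55 UTC on Aug 3.
Add 2 hours 45 minutes leg 1 → 11:40 UTC.
Add 6 hours and 50 minutes layover in Cinderford → 18:30 UTC.
Add 7 hours and 30 minutes leg 2 → 02:00 UTC (Aug 4).
Add 3 hours and 16 minutes layover in Cordova Station → 05:16 UTC.
Add 12 hours 6 minutes leg 3 → 17:22 UTC.
Cape Morrow is UTC−3:30, so local arrival = 17:22 − 3:30 = 13:52 on Aug 4.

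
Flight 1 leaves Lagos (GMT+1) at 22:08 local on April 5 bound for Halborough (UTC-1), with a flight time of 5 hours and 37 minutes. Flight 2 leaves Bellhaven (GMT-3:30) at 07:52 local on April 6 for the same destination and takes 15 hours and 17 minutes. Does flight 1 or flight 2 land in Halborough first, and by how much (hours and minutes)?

Flight 1 in UTC: 22:08 − 1:00 = 21:08 on Apr 5.
+5 hours and 37 minutes → arrive 02:45 UTC on Apr 6.
Flight 2 in UTC: 07:52 + 3:30 = 11:22 on Apr 6.
+15 hours and 17 minutes → arrive 02:39 UTC on Apr 7.
Flight 1 lands earlier by 23 hours 54 minutes.

the first, by 23 hours 54 minutes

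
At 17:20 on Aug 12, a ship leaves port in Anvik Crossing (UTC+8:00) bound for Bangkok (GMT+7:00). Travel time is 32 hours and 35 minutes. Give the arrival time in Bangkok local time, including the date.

Convert departure to UTC: 17:20 − 8:00 = 09:20 UTC on Aug 12.
Add 32 hours and 35 minutes travel time → 17:55 UTC (Aug 13).
Bangkok is UTC+7:00, so local arrival = 17:55 + 7:00 = 00:55 on Aug 14.

00:55 on Aug 14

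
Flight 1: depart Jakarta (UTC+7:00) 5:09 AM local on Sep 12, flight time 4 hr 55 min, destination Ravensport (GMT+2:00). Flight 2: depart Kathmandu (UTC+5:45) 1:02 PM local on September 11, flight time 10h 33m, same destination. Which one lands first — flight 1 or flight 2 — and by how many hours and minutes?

Flight 1 in UTC: 5:09 AM − 7:00 = 10:09 PM on Sep 11.
+4 hours 55 minutes → arrive 3:04 AM UTC on Sep 12.
Flight 2 in UTC: 1:02 PM − 5:45 = 7:17 AM on Sep 11.
+10 hours 33 minutes → arrive 5:50 PM UTC on Sep 11.
Flight 2 lands earlier by 9 hours 14 minutes.

the second, by 9 hours 14 minutes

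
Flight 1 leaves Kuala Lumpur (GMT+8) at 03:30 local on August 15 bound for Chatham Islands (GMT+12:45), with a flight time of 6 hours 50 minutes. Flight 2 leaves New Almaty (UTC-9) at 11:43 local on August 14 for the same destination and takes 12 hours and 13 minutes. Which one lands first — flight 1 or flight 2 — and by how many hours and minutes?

Flight 1 in UTC: 03:30 − 8:00 = 19:30 on Aug 14.
+6 hours 50 minutes → arrive 02:20 UTC on Aug 15.
Flight 2 in UTC: 11:43 + 9:00 = 20:43 on Aug 14.
+12 hours and 13 minutes → arrive 08:56 UTC on Aug 15.
Flight 1 lands earlier by 6 hours 36 minutes.

the first, by 6 hours 36 minutes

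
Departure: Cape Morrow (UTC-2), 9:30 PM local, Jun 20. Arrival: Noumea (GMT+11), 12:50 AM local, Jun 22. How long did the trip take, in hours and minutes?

Departure in UTC: 9:30 PM + 2:00 = 11:30 PM on Jun 20.
Arrival in UTC: 12:50 AM − 11:00 = 1:50 PM on Jun 21.
Elapsed = 1:50 PM − 11:30 PM (+1 day) = 14 hours 20 minutes.

14 hours 20 minutes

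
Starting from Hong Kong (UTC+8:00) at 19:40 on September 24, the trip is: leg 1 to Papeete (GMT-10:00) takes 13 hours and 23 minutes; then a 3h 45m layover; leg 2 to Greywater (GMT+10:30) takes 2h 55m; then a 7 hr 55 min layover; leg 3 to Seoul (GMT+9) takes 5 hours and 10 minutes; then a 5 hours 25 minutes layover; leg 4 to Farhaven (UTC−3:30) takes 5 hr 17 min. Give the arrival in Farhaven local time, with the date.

Convert departure to UTC: 19:40 − 8:00 = 11:40 UTC on Sep 24.
Add 13 hours and 23 minutes leg 1 → 01:03 UTC (Sep 25).
Add 3 hours 45 minutes layover in Papeete → 04:48 UTC.
Add 2 hours and 55 minutes leg 2 → 07:43 UTC.
Add 7 hours 55 minutes layover in Greywater → 15:38 UTC.
Add 5 hours 10 minutes leg 3 → 20:48 UTC.
Add 5 hours 25 minutes layover in Seoul → 02:13 UTC (Sep 26).
Add 5 hours and 17 minutes leg 4 → 07:30 UTC.
Farhaven is UTC−3:30, so local arrival = 07:30 − 3:30 = 04:00 on Sep 26.

04:00 on September 26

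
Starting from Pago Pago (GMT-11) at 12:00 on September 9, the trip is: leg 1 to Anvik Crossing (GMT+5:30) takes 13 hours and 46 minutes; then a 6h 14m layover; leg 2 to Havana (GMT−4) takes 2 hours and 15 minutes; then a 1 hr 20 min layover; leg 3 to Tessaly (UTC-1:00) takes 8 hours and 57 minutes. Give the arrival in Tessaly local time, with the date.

06:32 on September 11

Convert departure to UTC: 12:00 + 11:00 = 23:00 UTC on Sep 9.
Add 13 hours 46 minutes leg 1 → 12:46 UTC (Sep 10).
Add 6 hours and 14 minutes layover in Anvik Crossing → 19:00 UTC.
Add 2 hours and 15 minutes leg 2 → 21:15 UTC.
Add 1 hour 20 minutes layover in Havana → 22:35 UTC.
Add 8 hours 57 minutes leg 3 → 07:32 UTC (Sep 11).
Tessaly is UTC−1:00, so local arrival = 07:32 − 1:00 = 06:32 on Sep 11.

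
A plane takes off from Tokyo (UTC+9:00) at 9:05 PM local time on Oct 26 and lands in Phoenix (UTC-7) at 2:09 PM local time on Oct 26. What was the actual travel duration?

Phoenix is 16:00 behind Tokyo.
Clock-face elapsed time (ignoring zones) is −6 hours 56 minutes.
Actual elapsed = −6 hours 56 minutes + 16:00 = 9 hours 4 minutes.

9 hours 4 minutes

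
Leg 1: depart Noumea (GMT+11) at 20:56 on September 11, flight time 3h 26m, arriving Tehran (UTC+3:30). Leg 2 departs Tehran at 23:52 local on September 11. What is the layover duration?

Convert departure to UTC: 20:56 − 11:00 = 09:56 UTC on Sep 11.
Add 3 hours and 26 minutes flight time → 13:22 UTC.
Tehran is UTC+3:30, so local arrival = 13:22 + 3:30 = 16:52 on Sep 11.
Layover = 23:52 − 16:52 = 7 hours.

7 hours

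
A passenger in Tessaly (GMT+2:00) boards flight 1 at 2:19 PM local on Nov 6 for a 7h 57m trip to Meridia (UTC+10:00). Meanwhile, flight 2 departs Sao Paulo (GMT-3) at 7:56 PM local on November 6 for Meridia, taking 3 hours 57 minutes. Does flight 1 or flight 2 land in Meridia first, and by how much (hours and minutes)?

Flight 1 in UTC: 2:19 PM − 2:00 = 12:19 PM on Nov 6.
+7 hours 57 minutes → arrive 8:16 PM UTC on Nov 6.
Flight 2 in UTC: 7:56 PM + 3:00 = 10:56 PM on Nov 6.
+3 hours and 57 minutes → arrive 2:53 AM UTC on Nov 7.
Flight 1 lands earlier by 6 hours 37 minutes.

the first, by 6 hours 37 minutes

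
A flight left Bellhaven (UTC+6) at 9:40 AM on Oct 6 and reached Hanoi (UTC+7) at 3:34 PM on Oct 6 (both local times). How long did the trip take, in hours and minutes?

Departure in UTC: 9:40 AM − 6:00 = 3:40 AM on Oct 6.
Arrival in UTC: 3:34 PM − 7:00 = 8:34 AM on Oct 6.
Elapsed = 8:34 AM − 3:40 AM = 4 hours 54 minutes.

4 hours 54 minutes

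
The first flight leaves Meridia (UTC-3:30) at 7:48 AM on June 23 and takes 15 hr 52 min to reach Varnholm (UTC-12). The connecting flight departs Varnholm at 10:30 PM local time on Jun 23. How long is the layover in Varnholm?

Convert departure to UTC: 7:48 AM + 3:30 = 11:18 AM UTC on Jun 23.
Add 15 hours 52 minutes flight time → 3:10 AM UTC (Jun 24).
Varnholm is UTC−12:00, so local arrival = 3:10 AM − 12:00 = 3:10 PM on Jun 23.
Layover = 10:30 PM − 3:10 PM = 7 hours 20 minutes.

7 hours 20 minutes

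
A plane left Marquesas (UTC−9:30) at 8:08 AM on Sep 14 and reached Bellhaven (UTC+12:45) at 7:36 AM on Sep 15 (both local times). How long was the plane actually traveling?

Bellhaven is 22:15 ahead of Marquesas.
Clock-face elapsed time (ignoring zones) is 23 hours 28 minutes.
Actual elapsed = 23 hours 28 minutes − 22:15 = 1 hour 13 minutes.

1 hour 13 minutes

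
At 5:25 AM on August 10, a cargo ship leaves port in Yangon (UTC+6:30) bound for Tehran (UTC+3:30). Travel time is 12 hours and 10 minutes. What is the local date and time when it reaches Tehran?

Tehran is 3:00 behind Yangon.
After 12 hours 10 minutes it is 5:35 PM in Yangon.
Shift by the zone difference: 5:35 PM − 3:00 = 2:35 PM on Aug 10 in Tehran.

2:35 PM on Aug 10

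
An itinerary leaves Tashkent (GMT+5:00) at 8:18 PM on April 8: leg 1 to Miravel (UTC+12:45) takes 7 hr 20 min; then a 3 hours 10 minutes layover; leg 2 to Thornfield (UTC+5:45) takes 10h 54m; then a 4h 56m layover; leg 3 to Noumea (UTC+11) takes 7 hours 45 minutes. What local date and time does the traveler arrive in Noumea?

12:23 PM on April 10

Convert departure to UTC: 8:18 PM − 5:00 = 3:18 PM UTC on Apr 8.
Add 7 hours and 20 minutes leg 1 → 10:38 PM UTC.
Add 3 hours 10 minutes layover in Miravel → 1:48 AM UTC (Apr 9).
Add 10 hours 54 minutes leg 2 → 12:42 PM UTC.
Add 4 hours 56 minutes layover in Thornfield → 5:38 PM UTC.
Add 7 hours and 45 minutes leg 3 → 1:23 AM UTC (Apr 10).
Noumea is UTC+11:00, so local arrival = 1:23 AM + 11:00 = 12:23 PM on Apr 10.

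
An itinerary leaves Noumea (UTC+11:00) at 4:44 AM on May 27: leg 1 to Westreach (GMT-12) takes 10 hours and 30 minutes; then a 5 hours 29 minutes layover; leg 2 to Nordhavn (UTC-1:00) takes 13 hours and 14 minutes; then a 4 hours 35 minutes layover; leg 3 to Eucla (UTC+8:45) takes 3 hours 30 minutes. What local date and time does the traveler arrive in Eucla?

3:47 PM on May 28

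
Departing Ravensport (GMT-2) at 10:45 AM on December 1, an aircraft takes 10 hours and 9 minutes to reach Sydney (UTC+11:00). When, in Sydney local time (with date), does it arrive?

9:54 AM on December 2

Convert departure to UTC: 10:45 AM + 2:00 = 12:45 PM UTC on Dec 1.
Add 10 hours and 9 minutes travel time → 10:54 PM UTC.
Sydney is UTC+11:00, so local arrival = 10:54 PM + 11:00 = 9:54 AM on Dec 2.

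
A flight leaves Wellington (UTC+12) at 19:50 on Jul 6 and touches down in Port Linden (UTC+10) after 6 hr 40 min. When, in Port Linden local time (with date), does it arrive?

Convert departure to UTC: 19:50 − 12:00 = 07:50 UTC on Jul 6.
Add 6 hours 40 minutes travel time → 14:30 UTC.
Port Linden is UTC+10:00, so local arrival = 14:30 + 10:00 = 00:30 on Jul 7.

00:30 on July 7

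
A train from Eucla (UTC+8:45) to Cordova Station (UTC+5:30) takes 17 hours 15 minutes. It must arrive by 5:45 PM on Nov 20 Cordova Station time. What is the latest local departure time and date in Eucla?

3:45 AM on Nov 20

Target arrival in UTC: 5:45 PM − 5:30 = 12:15 PM on Nov 20.
Subtract 17 hours and 15 minutes → departure 7:00 PM UTC on Nov 19.
Eucla is UTC+8:45: 7:00 PM + 8:45 = 3:45 AM on Nov 20.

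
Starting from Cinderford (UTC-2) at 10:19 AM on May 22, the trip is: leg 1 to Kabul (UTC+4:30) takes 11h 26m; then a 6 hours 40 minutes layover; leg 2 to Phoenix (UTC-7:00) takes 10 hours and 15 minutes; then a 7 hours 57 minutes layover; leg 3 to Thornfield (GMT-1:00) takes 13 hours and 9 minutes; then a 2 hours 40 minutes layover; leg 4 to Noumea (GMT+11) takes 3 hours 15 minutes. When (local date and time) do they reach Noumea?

6:41 AM on May 25

Convert departure to UTC: 10:19 AM + 2:00 = 12:19 PM UTC on May 22.
Add 11 hours and 26 minutes leg 1 → 11:45 PM UTC.
Add 6 hours 40 minutes layover in Kabul → 6:25 AM UTC (May 23).
Add 10 hours and 15 minutes leg 2 → 4:40 PM UTC.
Add 7 hours and 57 minutes layover in Phoenix → 12:37 AM UTC (May 24).
Add 13 hours and 9 minutes leg 3 → 1:46 PM UTC.
Add 2 hours 40 minutes layover in Thornfield → 4:26 PM UTC.
Add 3 hours and 15 minutes leg 4 → 7:41 PM UTC.
Noumea is UTC+11:00, so local arrival = 7:41 PM + 11:00 = 6:41 AM on May 25.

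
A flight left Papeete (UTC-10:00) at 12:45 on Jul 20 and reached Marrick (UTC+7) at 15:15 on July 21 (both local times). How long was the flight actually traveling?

Marrick is 17:00 ahead of Papeete.
Clock-face elapsed time (ignoring zones) is 26 hours 30 minutes.
Actual elapsed = 26 hours 30 minutes − 17:00 = 9 hours 30 minutes.

9 hours 30 minutes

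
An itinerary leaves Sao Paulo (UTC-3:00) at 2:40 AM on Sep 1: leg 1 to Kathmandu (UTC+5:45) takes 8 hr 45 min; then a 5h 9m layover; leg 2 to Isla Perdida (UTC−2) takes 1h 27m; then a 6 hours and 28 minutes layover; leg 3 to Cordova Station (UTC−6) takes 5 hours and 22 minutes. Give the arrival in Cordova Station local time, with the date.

2:51 AM on September 2

Convert departure to UTC: 2:40 AM + 3:00 = 5:40 AM UTC on Sep 1.
Add 8 hours and 45 minutes leg 1 → 2:25 PM UTC.
Add 5 hours and 9 minutes layover in Kathmandu → 7:34 PM UTC.
Add 1 hour 27 minutes leg 2 → 9:01 PM UTC.
Add 6 hours and 28 minutes layover in Isla Perdida → 3:29 AM UTC (Sep 2).
Add 5 hours and 22 minutes leg 3 → 8:51 AM UTC.
Cordova Station is UTC−6:00, so local arrival = 8:51 AM − 6:00 = 2:51 AM on Sep 2.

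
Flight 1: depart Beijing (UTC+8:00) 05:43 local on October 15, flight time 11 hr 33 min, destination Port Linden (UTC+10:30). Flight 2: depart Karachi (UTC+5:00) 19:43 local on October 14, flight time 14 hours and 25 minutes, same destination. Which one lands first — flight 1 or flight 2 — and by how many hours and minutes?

the second, by 4 hours 8 minutes

Flight 1 in UTC: 05:43 − 8:00 = 21:43 on Oct 14.
+11 hours and 33 minutes → arrive 09:16 UTC on Oct 15.
Flight 2 in UTC: 19:43 − 5:00 = 14:43 on Oct 14.
+14 hours and 25 minutes → arrive 05:08 UTC on Oct 15.
Flight 2 lands earlier by 4 hours 8 minutes.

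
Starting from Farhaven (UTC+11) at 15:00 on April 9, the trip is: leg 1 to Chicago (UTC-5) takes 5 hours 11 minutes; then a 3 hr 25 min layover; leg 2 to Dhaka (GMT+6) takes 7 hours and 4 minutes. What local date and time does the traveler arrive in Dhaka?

01:40 on Apr 10

Convert departure to UTC: 15:00 − 11:00 = 04:00 UTC on Apr 9.
Add 5 hours 11 minutes leg 1 → 09:11 UTC.
Add 3 hours 25 minutes layover in Chicago → 12:36 UTC.
Add 7 hours and 4 minutes leg 2 → 19:40 UTC.
Dhaka is UTC+6:00, so local arrival = 19:40 + 6:00 = 01:40 on Apr 10.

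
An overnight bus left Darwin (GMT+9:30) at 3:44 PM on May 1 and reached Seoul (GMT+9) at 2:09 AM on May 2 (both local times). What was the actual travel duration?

Seoul is 0:30 behind Darwin.
Clock-face elapsed time (ignoring zones) is 10 hours 25 minutes.
Actual elapsed = 10 hours 25 minutes + 0:30 = 10 hours 55 minutes.

10 hours 55 minutes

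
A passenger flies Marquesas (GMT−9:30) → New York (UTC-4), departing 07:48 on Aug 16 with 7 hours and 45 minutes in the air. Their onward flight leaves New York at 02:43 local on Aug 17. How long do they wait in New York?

5 hours 40 minutes

Convert departure to UTC: 07:48 + 9:30 = 17:18 UTC on Aug 16.
Add 7 hours and 45 minutes flight time → 01:03 UTC (Aug 17).
New York is UTC−4:00, so local arrival = 01:03 − 4:00 = 21:03 on Aug 16.
Layover = 02:43 − 21:03 (+1 day) = 5 hours 40 minutes.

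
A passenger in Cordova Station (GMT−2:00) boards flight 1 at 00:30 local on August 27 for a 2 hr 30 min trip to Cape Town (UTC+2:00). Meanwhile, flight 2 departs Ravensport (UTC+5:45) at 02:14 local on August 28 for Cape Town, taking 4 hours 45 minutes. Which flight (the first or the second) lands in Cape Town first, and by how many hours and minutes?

Flight 1 in UTC: 00:30 + 2:00 = 02:30 on Aug 27.
+2 hours 30 minutes → arrive 05:00 UTC on Aug 27.
Flight 2 in UTC: 02:14 − 5:45 = 20:29 on Aug 27.
+4 hours 45 minutes → arrive 01:14 UTC on Aug 28.
Flight 1 lands earlier by 20 hours 14 minutes.

the first, by 20 hours 14 minutes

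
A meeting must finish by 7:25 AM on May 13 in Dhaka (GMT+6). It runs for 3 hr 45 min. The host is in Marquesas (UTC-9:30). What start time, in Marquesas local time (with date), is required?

12:10 PM on May 12

Target end time in UTC: 7:25 AM − 6:00 = 1:25 AM on May 13.
Subtract 3 hours 45 minutes → start 9:40 PM UTC on May 12.
Marquesas is UTC−9:30: 9:40 PM − 9:30 = 12:10 PM on May 12.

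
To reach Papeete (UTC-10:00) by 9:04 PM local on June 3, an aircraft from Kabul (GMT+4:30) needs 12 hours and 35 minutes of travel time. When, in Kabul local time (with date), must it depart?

10:59 PM on June 3

Target arrival in UTC: 9:04 PM + 10:00 = 7:04 AM on Jun 4.
Subtract 12 hours and 35 minutes → departure 6:29 PM UTC on Jun 3.
Kabul is UTC+4:30: 6:29 PM + 4:30 = 10:59 PM on Jun 3.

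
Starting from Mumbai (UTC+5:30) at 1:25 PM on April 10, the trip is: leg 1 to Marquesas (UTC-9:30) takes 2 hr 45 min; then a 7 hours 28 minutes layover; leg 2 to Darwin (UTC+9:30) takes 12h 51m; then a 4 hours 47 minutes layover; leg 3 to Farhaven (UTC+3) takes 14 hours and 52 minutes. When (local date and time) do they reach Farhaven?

5:38 AM on Apr 12

Convert departure to UTC: 1:25 PM − 5:30 = 7:55 AM UTC on Apr 10.
Add 2 hours 45 minutes leg 1 → 10:40 AM UTC.
Add 7 hours 28 minutes layover in Marquesas → 6:08 PM UTC.
Add 12 hours 51 minutes leg 2 → 6:59 AM UTC (Apr 11).
Add 4 hours 47 minutes layover in Darwin → 11:46 AM UTC.
Add 14 hours and 52 minutes leg 3 → 2:38 AM UTC (Apr 12).
Farhaven is UTC+3:00, so local arrival = 2:38 AM + 3:00 = 5:38 AM on Apr 12.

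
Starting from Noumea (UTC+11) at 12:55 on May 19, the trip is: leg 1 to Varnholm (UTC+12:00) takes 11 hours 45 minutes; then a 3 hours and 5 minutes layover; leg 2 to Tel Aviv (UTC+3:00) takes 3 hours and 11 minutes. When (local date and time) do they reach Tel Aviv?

22:56 on May 19

Convert departure to UTC: 12:55 − 11:00 = 01:55 UTC on May 19.
Add 11 hours and 45 minutes leg 1 → 13:40 UTC.
Add 3 hours and 5 minutes layover in Varnholm → 16:45 UTC.
Add 3 hours and 11 minutes leg 2 → 19:56 UTC.
Tel Aviv is UTC+3:00, so local arrival = 19:56 + 3:00 = 22:56 on May 19.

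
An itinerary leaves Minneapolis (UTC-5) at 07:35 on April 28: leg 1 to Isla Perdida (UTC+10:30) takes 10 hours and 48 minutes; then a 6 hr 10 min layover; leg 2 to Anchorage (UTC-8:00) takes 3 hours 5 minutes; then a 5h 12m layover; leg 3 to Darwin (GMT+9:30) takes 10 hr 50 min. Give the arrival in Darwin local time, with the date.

10:10 on April 30

Convert departure to UTC: 07:35 + 5:00 = 12:35 UTC on Apr 28.
Add 10 hours 48 minutes leg 1 → 23:23 UTC.
Add 6 hours and 10 minutes layover in Isla Perdida → 05:33 UTC (Apr 29).
Add 3 hours and 5 minutes leg 2 → 08:38 UTC.
Add 5 hours and 12 minutes layover in Anchorage → 13:50 UTC.
Add 10 hours 50 minutes leg 3 → 00:40 UTC (Apr 30).
Darwin is UTC+9:30, so local arrival = 00:40 + 9:30 = 10:10 on Apr 30.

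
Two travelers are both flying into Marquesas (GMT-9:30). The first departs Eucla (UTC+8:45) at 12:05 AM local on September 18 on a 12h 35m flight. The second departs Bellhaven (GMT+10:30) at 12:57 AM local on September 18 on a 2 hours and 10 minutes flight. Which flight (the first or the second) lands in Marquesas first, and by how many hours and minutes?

Flight 1 in UTC: 12:05 AM − 8:45 = 3:20 PM on Sep 17.
+12 hours and 35 minutes → arrive 3:55 AM UTC on Sep 18.
Flight 2 in UTC: 12:57 AM − 10:30 = 2:27 PM on Sep 17.
+2 hours 10 minutes → arrive 4:37 PM UTC on Sep 17.
Flight 2 lands earlier by 11 hours 18 minutes.

the second, by 11 hours 18 minutes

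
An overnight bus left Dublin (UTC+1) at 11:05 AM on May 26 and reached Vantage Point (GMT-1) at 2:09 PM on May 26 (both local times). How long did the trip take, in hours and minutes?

5 hours 4 minutes

Departure in UTC: 11:05 AM − 1:00 = 10:05 AM on May 26.
Arrival in UTC: 2:09 PM + 1:00 = 3:09 PM on May 26.
Elapsed = 3:09 PM − 10:05 AM = 5 hours 4 minutes.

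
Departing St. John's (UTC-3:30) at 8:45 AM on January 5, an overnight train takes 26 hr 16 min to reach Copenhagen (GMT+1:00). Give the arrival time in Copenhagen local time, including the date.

3:31 PM on Jan 6

Convert departure to UTC: 8:45 AM + 3:30 = 12:15 PM UTC on Jan 5.
Add 26 hours 16 minutes travel time → 2:31 PM UTC (Jan 6).
Copenhagen is UTC+1:00, so local arrival = 2:31 PM + 1:00 = 3:31 PM on Jan 6.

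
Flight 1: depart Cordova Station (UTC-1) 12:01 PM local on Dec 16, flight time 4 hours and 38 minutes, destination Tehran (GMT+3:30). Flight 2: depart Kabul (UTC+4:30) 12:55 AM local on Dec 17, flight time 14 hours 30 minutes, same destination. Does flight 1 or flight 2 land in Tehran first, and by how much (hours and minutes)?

the first, by 17 hours 16 minutes

Flight 1 in UTC: 12:01 PM + 1:00 = 1:01 PM on Dec 16.
+4 hours and 38 minutes → arrive 5:39 PM UTC on Dec 16.
Flight 2 in UTC: 12:55 AM − 4:30 = 8:25 PM on Dec 16.
+14 hours 30 minutes → arrive 10:55 AM UTC on Dec 17.
Flight 1 lands earlier by 17 hours 16 minutes.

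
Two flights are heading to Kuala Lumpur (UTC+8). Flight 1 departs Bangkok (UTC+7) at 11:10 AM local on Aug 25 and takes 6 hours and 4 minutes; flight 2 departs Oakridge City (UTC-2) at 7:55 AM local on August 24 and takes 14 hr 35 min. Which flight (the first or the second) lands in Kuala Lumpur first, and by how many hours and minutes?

the second, by 9 hours 44 minutes

Flight 1 in UTC: 11:10 AM − 7:00 = 4:10 AM on Aug 25.
+6 hours and 4 minutes → arrive 10:14 AM UTC on Aug 25.
Flight 2 in UTC: 7:55 AM + 2:00 = 9:55 AM on Aug 24.
+14 hours 35 minutes → arrive 12:30 AM UTC on Aug 25.
Flight 2 lands earlier by 9 hours 44 minutes.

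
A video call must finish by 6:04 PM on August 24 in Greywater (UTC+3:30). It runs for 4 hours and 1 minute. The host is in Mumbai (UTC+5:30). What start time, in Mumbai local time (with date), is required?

4:03 PM on August 24

Target end time in UTC: 6:04 PM − 3:30 = 2:34 PM on Aug 24.
Subtract 4 hours 1 minute → start 10:33 AM UTC on Aug 24.
Mumbai is UTC+5:30: 10:33 AM + 5:30 = 4:03 PM on Aug 24.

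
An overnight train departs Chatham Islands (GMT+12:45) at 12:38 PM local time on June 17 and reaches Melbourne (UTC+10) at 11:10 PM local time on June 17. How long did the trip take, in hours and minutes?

Departure in UTC: 12:38 PM − 12:45 = 11:53 PM on Jun 16.
Arrival in UTC: 11:10 PM − 10:00 = 1:10 PM on Jun 17.
Elapsed = 1:10 PM − 11:53 PM (+1 day) = 13 hours 17 minutes.

13 hours 17 minutes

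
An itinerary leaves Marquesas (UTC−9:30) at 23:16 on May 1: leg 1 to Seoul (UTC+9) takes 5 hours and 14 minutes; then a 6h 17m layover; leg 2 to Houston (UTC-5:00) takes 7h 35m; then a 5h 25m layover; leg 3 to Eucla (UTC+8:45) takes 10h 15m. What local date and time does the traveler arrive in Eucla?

04:17 on May 4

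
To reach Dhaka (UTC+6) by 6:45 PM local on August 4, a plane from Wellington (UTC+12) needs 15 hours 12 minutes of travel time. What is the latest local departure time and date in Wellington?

9:33 AM on Aug 4

Target arrival in UTC: 6:45 PM − 6:00 = 12:45 PM on Aug 4.
Subtract 15 hours and 12 minutes → departure 9:33 PM UTC on Aug 3.
Wellington is UTC+12:00: 9:33 PM + 12:00 = 9:33 AM on Aug 4.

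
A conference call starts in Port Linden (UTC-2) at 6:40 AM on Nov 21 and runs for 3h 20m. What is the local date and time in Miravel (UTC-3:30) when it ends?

Convert start to UTC: 6:40 AM + 2:00 = 8:40 AM UTC on Nov 21.
Add 3 hours and 20 minutes duration → 12:00 PM UTC.
Miravel is UTC−3:30, so local end time = 12:00 PM − 3:30 = 8:30 AM on Nov 21.

8:30 AM on November 21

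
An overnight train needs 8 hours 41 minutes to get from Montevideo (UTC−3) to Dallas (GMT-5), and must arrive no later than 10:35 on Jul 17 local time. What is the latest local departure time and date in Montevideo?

Target arrival in UTC: 10:35 + 5:00 = 15:35 on Jul 17.
Subtract 8 hours and 41 minutes → departure 06:54 UTC on Jul 17.
Montevideo is UTC−3:00: 06:54 − 3:00 = 03:54 on Jul 17.

03:54 on Jul 17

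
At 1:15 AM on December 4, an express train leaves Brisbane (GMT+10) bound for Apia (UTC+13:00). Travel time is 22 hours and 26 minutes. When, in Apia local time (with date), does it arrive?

2:41 AM on December 5

Convert departure to UTC: 1:15 AM − 10:00 = 3:15 PM UTC on Dec 3.
Add 22 hours 26 minutes travel time → 1:41 PM UTC (Dec 4).
Apia is UTC+13:00, so local arrival = 1:41 PM + 13:00 = 2:41 AM on Dec 5.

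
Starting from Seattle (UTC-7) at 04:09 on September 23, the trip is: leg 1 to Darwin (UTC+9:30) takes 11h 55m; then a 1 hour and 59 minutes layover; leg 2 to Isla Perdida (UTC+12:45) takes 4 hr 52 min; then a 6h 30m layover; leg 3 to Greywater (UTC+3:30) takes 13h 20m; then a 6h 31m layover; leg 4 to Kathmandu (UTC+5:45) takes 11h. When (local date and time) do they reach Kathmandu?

Convert departure to UTC: 04:09 + 7:00 = 11:09 UTC on Sep 23.
Add 11 hours 55 minutes leg 1 → 23:04 UTC.
Add 1 hour 59 minutes layover in Darwin → 01:03 UTC (Sep 24).
Add 4 hours and 52 minutes leg 2 → 05:55 UTC.
Add 6 hours and 30 minutes layover in Isla Perdida → 12:25 UTC.
Add 13 hours and 20 minutes leg 3 → 01:45 UTC (Sep 25).
Add 6 hours and 31 minutes layover in Greywater → 08:16 UTC.
Add 11 hours leg 4 → 19:16 UTC.
Kathmandu is UTC+5:45, so local arrival = 19:16 + 5:45 = 01:01 on Sep 26.

01:01 on September 26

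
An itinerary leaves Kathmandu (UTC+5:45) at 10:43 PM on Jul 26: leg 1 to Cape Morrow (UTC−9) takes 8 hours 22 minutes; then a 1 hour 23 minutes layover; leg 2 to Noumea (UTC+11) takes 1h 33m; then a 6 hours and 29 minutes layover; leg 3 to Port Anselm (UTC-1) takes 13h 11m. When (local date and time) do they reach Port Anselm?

Convert departure to UTC: 10:43 PM − 5:45 = 4:58 PM UTC on Jul 26.
Add 8 hours and 22 minutes leg 1 → 1:20 AM UTC (Jul 27).
Add 1 hour and 23 minutes layover in Cape Morrow → 2:43 AM UTC.
Add 1 hour 33 minutes leg 2 → 4:16 AM UTC.
Add 6 hours and 29 minutes layover in Noumea → 10:45 AM UTC.
Add 13 hours 11 minutes leg 3 → 11:56 PM UTC.
Port Anselm is UTC−1:00, so local arrival = 11:56 PM − 1:00 = 10:56 PM on Jul 27.

10:56 PM on Jul 27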